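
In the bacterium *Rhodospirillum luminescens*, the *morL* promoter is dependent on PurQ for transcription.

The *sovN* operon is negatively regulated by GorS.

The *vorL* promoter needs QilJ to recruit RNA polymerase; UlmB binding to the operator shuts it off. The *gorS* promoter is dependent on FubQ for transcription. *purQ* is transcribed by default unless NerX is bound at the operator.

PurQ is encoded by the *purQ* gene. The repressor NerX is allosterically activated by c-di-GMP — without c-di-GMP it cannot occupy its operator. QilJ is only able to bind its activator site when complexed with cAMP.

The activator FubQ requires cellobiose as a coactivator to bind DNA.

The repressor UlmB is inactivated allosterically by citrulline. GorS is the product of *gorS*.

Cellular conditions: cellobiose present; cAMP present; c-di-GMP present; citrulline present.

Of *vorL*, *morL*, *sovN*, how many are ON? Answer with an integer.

cAMP is present, so QilJ is active.
Citrulline is present, so UlmB is inactive.
No repressor is bound and QilJ is active, so *vorL* is transcribed.
→ *vorL* is ON.
c-di-GMP is present, so NerX is active.
With repressor NerX bound, *purQ* is not transcribed.
So PurQ is not produced.
Required activator PurQ is absent, so *morL* is not transcribed.
→ *morL* is OFF.
Cellobiose is present, so FubQ is active.
No repressor is bound and FubQ is active, so *gorS* is transcribed.
So GorS is produced and active.
With repressor GorS bound, *sovN* is not transcribed.
→ *sovN* is OFF.
1 of the 3 genes is transcribed.

1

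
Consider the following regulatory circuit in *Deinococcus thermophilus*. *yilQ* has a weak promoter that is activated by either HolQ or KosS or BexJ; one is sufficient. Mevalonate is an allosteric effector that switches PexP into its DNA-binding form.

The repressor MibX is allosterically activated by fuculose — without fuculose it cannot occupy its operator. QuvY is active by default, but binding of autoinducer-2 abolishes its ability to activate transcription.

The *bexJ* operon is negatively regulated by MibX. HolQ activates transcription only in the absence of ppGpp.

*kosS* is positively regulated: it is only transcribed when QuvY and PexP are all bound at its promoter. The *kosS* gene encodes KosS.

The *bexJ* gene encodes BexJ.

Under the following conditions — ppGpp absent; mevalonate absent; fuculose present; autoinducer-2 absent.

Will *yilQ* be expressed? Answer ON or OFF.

ppGpp is absent, so HolQ is active.
Autoinducer-2 is absent, so QuvY is active.
Mevalonate is absent, so PexP is inactive.
Required activator PexP is absent, so *kosS* is not transcribed.
So KosS is not produced.
Fuculose is present, so MibX is active.
With repressor MibX bound, *bexJ* is not transcribed.
So BexJ is not produced.
Activator HolQ is present, so *yilQ* is transcribed.

ON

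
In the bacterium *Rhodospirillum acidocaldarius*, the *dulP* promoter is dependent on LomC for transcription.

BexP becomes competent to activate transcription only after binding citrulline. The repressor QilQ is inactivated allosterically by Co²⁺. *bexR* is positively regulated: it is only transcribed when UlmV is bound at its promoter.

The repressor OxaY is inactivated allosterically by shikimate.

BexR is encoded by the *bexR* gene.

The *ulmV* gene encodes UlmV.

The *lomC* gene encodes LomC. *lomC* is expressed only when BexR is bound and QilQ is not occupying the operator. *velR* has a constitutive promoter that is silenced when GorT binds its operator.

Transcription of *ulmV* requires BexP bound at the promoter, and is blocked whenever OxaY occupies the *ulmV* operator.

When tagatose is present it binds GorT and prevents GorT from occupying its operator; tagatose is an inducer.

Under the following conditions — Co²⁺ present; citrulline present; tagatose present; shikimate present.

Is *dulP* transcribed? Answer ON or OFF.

Citrulline is present, so BexP is active.
Shikimate is present, so OxaY is inactive.
No repressor is bound and BexP is active, so *ulmV* is transcribed.
So UlmV is produced and active.
No repressor is bound and UlmV is active, so *bexR* is transcribed.
So BexR is produced and active.
Co²⁺ is present, so QilQ is inactive.
No repressor is bound and BexR is active, so *lomC* is transcribed.
So LomC is produced and active.
No repressor is bound and LomC is active, so *dulP* is transcribed.

ON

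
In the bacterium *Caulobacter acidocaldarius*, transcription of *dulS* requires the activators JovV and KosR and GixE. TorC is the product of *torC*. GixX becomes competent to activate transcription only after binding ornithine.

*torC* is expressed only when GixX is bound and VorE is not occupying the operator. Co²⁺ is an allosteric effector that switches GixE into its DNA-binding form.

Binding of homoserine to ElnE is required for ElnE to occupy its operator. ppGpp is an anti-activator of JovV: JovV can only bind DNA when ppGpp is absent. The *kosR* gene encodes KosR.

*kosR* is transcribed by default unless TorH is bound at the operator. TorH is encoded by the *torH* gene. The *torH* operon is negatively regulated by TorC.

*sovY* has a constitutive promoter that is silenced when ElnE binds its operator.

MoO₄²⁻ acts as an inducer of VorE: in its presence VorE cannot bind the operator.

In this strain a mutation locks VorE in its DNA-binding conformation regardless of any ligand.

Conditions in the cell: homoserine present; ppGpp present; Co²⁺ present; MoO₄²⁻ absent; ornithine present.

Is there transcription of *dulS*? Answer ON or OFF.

OFF

ppGpp is present, so JovV is inactive.
Ornithine is present, so GixX is active.
VorE is constitutively active in this strain.
With repressor VorE bound, *torC* is not transcribed.
So TorC is not produced.
With no repressor bound, *torH* is transcribed.
So TorH is produced and active.
With repressor TorH bound, *kosR* is not transcribed.
So KosR is not produced.
Co²⁺ is present, so GixE is active.
Required activator JovV is absent, so *dulS* is not transcribed.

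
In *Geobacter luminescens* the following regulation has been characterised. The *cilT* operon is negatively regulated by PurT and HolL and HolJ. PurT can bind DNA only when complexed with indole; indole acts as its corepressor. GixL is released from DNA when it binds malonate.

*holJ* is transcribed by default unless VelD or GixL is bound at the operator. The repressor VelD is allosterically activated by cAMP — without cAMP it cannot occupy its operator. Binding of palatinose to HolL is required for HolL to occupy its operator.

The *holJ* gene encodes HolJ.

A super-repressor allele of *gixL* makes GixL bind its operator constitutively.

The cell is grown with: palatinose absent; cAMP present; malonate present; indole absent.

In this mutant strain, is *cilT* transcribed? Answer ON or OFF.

Indole is absent, so PurT is inactive.
Palatinose is absent, so HolL is inactive.
cAMP is present, so VelD is active.
GixL is constitutively active in this strain.
With repressor VelD bound, *holJ* is not transcribed.
So HolJ is not produced.
With no repressor bound, *cilT* is transcribed.

ON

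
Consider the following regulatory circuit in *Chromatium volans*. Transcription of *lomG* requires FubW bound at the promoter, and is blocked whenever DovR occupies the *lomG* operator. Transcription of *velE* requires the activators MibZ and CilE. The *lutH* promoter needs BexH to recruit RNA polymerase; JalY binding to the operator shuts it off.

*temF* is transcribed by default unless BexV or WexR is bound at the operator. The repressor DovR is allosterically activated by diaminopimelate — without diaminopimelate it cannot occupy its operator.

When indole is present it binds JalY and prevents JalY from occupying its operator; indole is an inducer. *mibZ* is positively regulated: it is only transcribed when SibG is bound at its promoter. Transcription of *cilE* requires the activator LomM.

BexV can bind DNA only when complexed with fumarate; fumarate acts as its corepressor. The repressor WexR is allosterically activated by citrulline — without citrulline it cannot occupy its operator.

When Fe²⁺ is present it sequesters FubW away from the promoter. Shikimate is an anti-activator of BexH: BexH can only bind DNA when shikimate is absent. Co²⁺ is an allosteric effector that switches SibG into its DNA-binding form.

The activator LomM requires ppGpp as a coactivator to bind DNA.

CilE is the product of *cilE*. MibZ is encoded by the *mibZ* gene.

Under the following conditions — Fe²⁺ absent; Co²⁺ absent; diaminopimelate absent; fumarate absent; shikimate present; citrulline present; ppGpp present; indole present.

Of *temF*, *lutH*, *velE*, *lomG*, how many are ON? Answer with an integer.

1

Fumarate is absent, so BexV is inactive.
Citrulline is present, so WexR is active.
With repressor WexR bound, *temF* is not transcribed.
→ *temF* is OFF.
Indole is present, so JalY is inactive.
Shikimate is present, so BexH is inactive.
Required activator BexH is absent, so *lutH* is not transcribed.
→ *lutH* is OFF.
Co²⁺ is absent, so SibG is inactive.
Required activator SibG is absent, so *mibZ* is not transcribed.
So MibZ is not produced.
ppGpp is present, so LomM is active.
No repressor is bound and LomM is active, so *cilE* is transcribed.
So CilE is produced and active.
Required activator MibZ is absent, so *velE* is not transcribed.
→ *velE* is OFF.
Fe²⁺ is absent, so FubW is active.
Diaminopimelate is absent, so DovR is inactive.
No repressor is bound and FubW is active, so *lomG* is transcribed.
→ *lomG* is ON.
1 of the 4 genes is transcribed.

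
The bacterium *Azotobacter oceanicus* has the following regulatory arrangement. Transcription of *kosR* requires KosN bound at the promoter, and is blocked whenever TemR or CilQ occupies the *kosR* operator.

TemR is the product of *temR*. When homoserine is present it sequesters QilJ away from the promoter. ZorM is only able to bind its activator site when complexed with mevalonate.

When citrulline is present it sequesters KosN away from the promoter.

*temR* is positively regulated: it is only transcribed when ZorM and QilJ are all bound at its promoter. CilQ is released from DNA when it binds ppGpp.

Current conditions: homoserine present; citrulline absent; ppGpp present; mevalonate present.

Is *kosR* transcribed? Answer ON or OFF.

ON

Mevalonate is present, so ZorM is active.
Homoserine is present, so QilJ is inactive.
Required activator QilJ is absent, so *temR* is not transcribed.
So TemR is not produced.
ppGpp is present, so CilQ is inactive.
Citrulline is absent, so KosN is active.
No repressor is bound and KosN is active, so *kosR* is transcribed.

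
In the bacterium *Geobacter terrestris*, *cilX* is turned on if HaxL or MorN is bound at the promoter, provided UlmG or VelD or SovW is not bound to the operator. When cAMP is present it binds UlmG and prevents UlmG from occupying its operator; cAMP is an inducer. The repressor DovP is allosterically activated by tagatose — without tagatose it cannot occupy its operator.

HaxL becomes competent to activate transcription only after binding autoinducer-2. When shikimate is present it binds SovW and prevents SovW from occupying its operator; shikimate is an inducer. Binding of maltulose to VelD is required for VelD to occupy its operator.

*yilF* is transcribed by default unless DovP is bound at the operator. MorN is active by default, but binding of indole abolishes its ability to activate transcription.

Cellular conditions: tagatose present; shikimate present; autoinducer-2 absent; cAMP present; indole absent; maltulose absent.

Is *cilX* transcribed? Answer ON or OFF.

Autoinducer-2 is absent, so HaxL is inactive.
cAMP is present, so UlmG is inactive.
Indole is absent, so MorN is active.
Maltulose is absent, so VelD is inactive.
Shikimate is present, so SovW is inactive.
Activator MorN is present, so *cilX* is transcribed.

ON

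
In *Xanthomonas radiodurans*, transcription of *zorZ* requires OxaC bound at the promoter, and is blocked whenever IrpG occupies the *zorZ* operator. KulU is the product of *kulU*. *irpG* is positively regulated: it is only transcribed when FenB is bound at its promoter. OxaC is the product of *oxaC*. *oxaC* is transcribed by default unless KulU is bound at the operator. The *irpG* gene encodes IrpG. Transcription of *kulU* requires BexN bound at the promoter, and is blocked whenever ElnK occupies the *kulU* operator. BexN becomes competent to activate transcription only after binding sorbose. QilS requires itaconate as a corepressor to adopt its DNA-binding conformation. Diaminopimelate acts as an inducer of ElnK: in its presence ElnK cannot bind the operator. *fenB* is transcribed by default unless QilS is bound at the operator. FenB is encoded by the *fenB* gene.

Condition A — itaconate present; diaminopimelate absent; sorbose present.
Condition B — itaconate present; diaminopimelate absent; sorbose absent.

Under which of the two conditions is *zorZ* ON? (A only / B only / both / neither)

Condition A:
Itaconate is present, so QilS is active.
With repressor QilS bound, *fenB* is not transcribed.
So FenB is not produced.
Required activator FenB is absent, so *irpG* is not transcribed.
So IrpG is not produced.
Diaminopimelate is absent, so ElnK is active.
Sorbose is present, so BexN is active.
With repressor ElnK bound, *kulU* is not transcribed.
So KulU is not produced.
With no repressor bound, *oxaC* is transcribed.
So OxaC is produced and active.
No repressor is bound and OxaC is active, so *zorZ* is transcribed.
→ *zorZ* is ON in A.
Condition B:
Itaconate is present, so QilS is active.
With repressor QilS bound, *fenB* is not transcribed.
So FenB is not produced.
Required activator FenB is absent, so *irpG* is not transcribed.
So IrpG is not produced.
Diaminopimelate is absent, so ElnK is active.
Sorbose is absent, so BexN is inactive.
With repressor ElnK bound, *kulU* is not transcribed.
So KulU is not produced.
With no repressor bound, *oxaC* is transcribed.
So OxaC is produced and active.
No repressor is bound and OxaC is active, so *zorZ* is transcribed.
→ *zorZ* is ON in B.

both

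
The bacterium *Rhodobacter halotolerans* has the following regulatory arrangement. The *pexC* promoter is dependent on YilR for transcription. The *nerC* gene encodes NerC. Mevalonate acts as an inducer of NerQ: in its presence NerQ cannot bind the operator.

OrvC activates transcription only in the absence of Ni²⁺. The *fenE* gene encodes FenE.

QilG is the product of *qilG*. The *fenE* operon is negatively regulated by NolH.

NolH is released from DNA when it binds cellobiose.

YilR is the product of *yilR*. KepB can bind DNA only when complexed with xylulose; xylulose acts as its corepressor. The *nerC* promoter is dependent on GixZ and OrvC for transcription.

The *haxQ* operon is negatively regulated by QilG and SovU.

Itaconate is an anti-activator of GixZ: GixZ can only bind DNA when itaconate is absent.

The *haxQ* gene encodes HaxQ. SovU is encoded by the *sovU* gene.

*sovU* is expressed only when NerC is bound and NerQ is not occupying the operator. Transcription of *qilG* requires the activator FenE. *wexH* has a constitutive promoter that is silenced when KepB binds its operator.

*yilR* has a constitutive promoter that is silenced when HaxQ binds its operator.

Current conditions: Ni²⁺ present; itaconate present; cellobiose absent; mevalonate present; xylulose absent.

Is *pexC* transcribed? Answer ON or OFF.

Cellobiose is absent, so NolH is active.
With repressor NolH bound, *fenE* is not transcribed.
So FenE is not produced.
Required activator FenE is absent, so *qilG* is not transcribed.
So QilG is not produced.
Mevalonate is present, so NerQ is inactive.
Itaconate is present, so GixZ is inactive.
Ni²⁺ is present, so OrvC is inactive.
Required activator GixZ is absent, so *nerC* is not transcribed.
So NerC is not produced.
Required activator NerC is absent, so *sovU* is not transcribed.
So SovU is not produced.
With no repressor bound, *haxQ* is transcribed.
So HaxQ is produced and active.
With repressor HaxQ bound, *yilR* is not transcribed.
So YilR is not produced.
Required activator YilR is absent, so *pexC* is not transcribed.

OFF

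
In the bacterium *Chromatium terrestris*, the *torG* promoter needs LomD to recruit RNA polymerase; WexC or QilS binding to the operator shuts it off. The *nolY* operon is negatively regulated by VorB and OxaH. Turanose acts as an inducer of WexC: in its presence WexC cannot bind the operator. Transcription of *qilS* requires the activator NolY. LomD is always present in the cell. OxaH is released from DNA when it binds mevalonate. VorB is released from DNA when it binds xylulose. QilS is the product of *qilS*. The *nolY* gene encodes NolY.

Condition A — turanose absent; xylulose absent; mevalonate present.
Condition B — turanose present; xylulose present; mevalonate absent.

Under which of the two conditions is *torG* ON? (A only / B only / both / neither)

B only

Condition A:
LomD is produced constitutively and is active.
Turanose is absent, so WexC is active.
Xylulose is absent, so VorB is active.
Mevalonate is present, so OxaH is inactive.
With repressor VorB bound, *nolY* is not transcribed.
So NolY is not produced.
Required activator NolY is absent, so *qilS* is not transcribed.
So QilS is not produced.
With repressor WexC bound, *torG* is not transcribed.
→ *torG* is OFF in A.
Condition B:
LomD is produced constitutively and is active.
Turanose is present, so WexC is inactive.
Xylulose is present, so VorB is inactive.
Mevalonate is absent, so OxaH is active.
With repressor OxaH bound, *nolY* is not transcribed.
So NolY is not produced.
Required activator NolY is absent, so *qilS* is not transcribed.
So QilS is not produced.
No repressor is bound and LomD is active, so *torG* is transcribed.
→ *torG* is ON in B.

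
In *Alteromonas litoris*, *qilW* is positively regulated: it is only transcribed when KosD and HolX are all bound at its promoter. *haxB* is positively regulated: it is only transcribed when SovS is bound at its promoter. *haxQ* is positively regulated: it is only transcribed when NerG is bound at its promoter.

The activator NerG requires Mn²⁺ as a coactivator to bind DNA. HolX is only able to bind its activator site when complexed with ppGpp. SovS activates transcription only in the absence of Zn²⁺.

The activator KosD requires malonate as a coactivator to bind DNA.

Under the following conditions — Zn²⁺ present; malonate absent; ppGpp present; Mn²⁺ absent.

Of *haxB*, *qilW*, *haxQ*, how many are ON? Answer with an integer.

0

Zn²⁺ is present, so SovS is inactive.
Required activator SovS is absent, so *haxB* is not transcribed.
→ *haxB* is OFF.
Malonate is absent, so KosD is inactive.
ppGpp is present, so HolX is active.
Required activator KosD is absent, so *qilW* is not transcribed.
→ *qilW* is OFF.
Mn²⁺ is absent, so NerG is inactive.
Required activator NerG is absent, so *haxQ* is not transcribed.
→ *haxQ* is OFF.
0 of the 3 genes are transcribed.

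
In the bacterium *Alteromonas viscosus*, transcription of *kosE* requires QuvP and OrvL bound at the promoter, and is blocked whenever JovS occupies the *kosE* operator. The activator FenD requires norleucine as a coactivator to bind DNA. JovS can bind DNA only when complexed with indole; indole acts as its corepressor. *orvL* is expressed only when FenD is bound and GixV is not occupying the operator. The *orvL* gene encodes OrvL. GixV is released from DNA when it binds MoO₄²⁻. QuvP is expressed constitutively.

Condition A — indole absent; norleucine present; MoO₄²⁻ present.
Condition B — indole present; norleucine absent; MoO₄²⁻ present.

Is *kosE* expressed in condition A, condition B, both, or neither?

A only

Condition A:
QuvP is produced constitutively and is active.
Indole is absent, so JovS is inactive.
Norleucine is present, so FenD is active.
MoO₄²⁻ is present, so GixV is inactive.
No repressor is bound and FenD is active, so *orvL* is transcribed.
So OrvL is produced and active.
No repressor is bound and QuvP and OrvL are active, so *kosE* is transcribed.
→ *kosE* is ON in A.
Condition B:
QuvP is produced constitutively and is active.
Indole is present, so JovS is active.
Norleucine is absent, so FenD is inactive.
MoO₄²⁻ is present, so GixV is inactive.
Required activator FenD is absent, so *orvL* is not transcribed.
So OrvL is not produced.
With repressor JovS bound, *kosE* is not transcribed.
→ *kosE* is OFF in B.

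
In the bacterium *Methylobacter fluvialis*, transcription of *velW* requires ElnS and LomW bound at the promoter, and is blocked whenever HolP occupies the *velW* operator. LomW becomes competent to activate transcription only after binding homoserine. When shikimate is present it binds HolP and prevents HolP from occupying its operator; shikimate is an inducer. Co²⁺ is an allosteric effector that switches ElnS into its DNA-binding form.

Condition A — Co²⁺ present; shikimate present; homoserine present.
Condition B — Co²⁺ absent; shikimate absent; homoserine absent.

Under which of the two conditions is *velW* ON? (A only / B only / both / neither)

Condition A:
Co²⁺ is present, so ElnS is active.
Shikimate is present, so HolP is inactive.
Homoserine is present, so LomW is active.
No repressor is bound and ElnS and LomW are active, so *velW* is transcribed.
→ *velW* is ON in A.
Condition B:
Co²⁺ is absent, so ElnS is inactive.
Shikimate is absent, so HolP is active.
Homoserine is absent, so LomW is inactive.
With repressor HolP bound, *velW* is not transcribed.
→ *velW* is OFF in B.

A only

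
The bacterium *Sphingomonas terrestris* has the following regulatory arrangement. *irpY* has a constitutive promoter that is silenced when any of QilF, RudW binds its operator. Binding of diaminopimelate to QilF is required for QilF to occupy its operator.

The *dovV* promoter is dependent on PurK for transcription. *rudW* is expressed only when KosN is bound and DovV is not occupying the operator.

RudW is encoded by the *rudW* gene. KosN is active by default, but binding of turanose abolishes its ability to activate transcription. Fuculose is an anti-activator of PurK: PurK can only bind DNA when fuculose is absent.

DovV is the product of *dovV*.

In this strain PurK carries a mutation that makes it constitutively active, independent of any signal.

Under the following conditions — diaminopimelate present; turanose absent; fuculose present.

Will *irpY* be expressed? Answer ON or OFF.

Diaminopimelate is present, so QilF is active.
PurK is constitutively active in this strain.
No repressor is bound and PurK is active, so *dovV* is transcribed.
So DovV is produced and active.
Turanose is absent, so KosN is active.
With repressor DovV bound, *rudW* is not transcribed.
So RudW is not produced.
With repressor QilF bound, *irpY* is not transcribed.

OFF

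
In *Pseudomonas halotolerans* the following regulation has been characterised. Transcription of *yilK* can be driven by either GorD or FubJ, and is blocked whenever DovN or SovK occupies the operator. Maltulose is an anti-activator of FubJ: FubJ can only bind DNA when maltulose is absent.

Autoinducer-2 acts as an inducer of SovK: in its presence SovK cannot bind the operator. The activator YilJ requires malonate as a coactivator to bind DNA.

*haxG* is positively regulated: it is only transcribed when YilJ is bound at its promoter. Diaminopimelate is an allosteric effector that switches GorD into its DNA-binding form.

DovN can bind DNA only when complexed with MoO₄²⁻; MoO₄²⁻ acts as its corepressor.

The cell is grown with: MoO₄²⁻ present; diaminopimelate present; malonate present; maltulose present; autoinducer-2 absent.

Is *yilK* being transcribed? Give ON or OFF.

MoO₄²⁻ is present, so DovN is active.
Autoinducer-2 is absent, so SovK is active.
Diaminopimelate is present, so GorD is active.
Maltulose is present, so FubJ is inactive.
With repressor DovN bound, *yilK* is not transcribed.

OFF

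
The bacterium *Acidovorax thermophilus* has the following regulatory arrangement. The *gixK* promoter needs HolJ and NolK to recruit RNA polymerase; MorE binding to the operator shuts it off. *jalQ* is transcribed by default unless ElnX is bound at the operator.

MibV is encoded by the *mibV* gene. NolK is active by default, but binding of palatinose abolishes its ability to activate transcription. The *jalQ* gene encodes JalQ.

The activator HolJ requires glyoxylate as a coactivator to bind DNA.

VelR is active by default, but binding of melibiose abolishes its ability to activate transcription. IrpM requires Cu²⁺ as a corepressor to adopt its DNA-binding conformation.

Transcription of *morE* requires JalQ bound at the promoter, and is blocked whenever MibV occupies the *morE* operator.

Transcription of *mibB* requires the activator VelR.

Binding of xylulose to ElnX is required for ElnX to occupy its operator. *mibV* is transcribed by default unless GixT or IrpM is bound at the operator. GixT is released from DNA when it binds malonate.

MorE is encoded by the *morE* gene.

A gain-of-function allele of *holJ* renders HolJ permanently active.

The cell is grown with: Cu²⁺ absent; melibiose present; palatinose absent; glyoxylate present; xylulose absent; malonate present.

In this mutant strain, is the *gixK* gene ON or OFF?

ON

HolJ is constitutively active in this strain.
Malonate is present, so GixT is inactive.
Cu²⁺ is absent, so IrpM is inactive.
With no repressor bound, *mibV* is transcribed.
So MibV is produced and active.
Xylulose is absent, so ElnX is inactive.
With no repressor bound, *jalQ* is transcribed.
So JalQ is produced and active.
With repressor MibV bound, *morE* is not transcribed.
So MorE is not produced.
Palatinose is absent, so NolK is active.
No repressor is bound and HolJ and NolK are active, so *gixK* is transcribed.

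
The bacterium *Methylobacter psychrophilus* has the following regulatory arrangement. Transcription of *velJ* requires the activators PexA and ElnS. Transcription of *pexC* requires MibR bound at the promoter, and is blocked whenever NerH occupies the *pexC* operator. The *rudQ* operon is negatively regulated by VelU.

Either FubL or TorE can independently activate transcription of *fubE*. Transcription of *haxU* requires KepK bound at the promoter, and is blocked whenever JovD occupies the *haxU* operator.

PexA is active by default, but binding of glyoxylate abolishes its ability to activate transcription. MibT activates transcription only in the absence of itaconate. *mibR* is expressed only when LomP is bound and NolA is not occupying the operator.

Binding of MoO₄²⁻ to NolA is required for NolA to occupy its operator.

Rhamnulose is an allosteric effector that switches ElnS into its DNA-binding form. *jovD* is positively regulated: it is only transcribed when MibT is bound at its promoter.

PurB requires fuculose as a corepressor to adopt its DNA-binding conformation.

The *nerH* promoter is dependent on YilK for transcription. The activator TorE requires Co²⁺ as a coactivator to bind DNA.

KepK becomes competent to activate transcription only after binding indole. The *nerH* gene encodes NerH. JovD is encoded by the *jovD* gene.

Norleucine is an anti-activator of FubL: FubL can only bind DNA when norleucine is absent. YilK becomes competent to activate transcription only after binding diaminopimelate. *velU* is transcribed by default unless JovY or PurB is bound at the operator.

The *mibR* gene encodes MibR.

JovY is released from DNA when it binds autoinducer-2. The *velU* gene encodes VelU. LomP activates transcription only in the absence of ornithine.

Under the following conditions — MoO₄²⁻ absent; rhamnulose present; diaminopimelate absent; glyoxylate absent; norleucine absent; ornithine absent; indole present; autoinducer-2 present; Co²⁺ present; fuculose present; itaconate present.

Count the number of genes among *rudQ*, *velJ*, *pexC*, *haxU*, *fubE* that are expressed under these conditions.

5

Autoinducer-2 is present, so JovY is inactive.
Fuculose is present, so PurB is active.
With repressor PurB bound, *velU* is not transcribed.
So VelU is not produced.
With no repressor bound, *rudQ* is transcribed.
→ *rudQ* is ON.
Glyoxylate is absent, so PexA is active.
Rhamnulose is present, so ElnS is active.
No repressor is bound and PexA and ElnS are active, so *velJ* is transcribed.
→ *velJ* is ON.
Ornithine is absent, so LomP is active.
MoO₄²⁻ is absent, so NolA is inactive.
No repressor is bound and LomP is active, so *mibR* is transcribed.
So MibR is produced and active.
Diaminopimelate is absent, so YilK is inactive.
Required activator YilK is absent, so *nerH* is not transcribed.
So NerH is not produced.
No repressor is bound and MibR is active, so *pexC* is transcribed.
→ *pexC* is ON.
Indole is present, so KepK is active.
Itaconate is present, so MibT is inactive.
Required activator MibT is absent, so *jovD* is not transcribed.
So JovD is not produced.
No repressor is bound and KepK is active, so *haxU* is transcribed.
→ *haxU* is ON.
Norleucine is absent, so FubL is active.
Co²⁺ is present, so TorE is active.
Activator FubL is present, so *fubE* is transcribed.
→ *fubE* is ON.
5 of the 5 genes are transcribed.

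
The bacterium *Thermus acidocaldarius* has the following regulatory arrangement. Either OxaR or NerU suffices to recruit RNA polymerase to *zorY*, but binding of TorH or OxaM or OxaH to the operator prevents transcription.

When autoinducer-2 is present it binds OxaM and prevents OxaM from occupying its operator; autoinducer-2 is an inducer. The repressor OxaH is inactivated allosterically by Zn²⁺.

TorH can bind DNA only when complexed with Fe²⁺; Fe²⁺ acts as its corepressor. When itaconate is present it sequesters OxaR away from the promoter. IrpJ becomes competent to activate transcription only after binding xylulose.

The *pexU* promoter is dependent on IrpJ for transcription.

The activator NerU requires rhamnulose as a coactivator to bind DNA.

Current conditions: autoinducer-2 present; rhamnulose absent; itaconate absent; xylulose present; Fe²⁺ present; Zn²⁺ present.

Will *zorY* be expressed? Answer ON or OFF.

OFF

Fe²⁺ is present, so TorH is active.
Autoinducer-2 is present, so OxaM is inactive.
Itaconate is absent, so OxaR is active.
Zn²⁺ is present, so OxaH is inactive.
Rhamnulose is absent, so NerU is inactive.
With repressor TorH bound, *zorY* is not transcribed.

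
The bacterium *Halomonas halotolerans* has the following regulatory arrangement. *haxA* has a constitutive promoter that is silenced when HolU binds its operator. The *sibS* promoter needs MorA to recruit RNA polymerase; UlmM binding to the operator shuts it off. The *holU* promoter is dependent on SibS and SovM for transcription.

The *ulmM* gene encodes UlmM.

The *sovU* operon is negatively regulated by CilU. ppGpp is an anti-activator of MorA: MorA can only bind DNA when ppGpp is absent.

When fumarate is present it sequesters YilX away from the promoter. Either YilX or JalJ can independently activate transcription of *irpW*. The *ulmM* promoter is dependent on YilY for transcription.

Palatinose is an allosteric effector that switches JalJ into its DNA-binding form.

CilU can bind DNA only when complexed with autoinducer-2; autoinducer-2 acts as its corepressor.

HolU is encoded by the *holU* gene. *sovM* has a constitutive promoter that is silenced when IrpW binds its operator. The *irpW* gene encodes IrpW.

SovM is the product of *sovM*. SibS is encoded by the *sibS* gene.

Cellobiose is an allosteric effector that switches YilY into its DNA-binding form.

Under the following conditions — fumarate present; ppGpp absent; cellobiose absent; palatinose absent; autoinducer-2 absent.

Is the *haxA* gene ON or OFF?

OFF

Cellobiose is absent, so YilY is inactive.
Required activator YilY is absent, so *ulmM* is not transcribed.
So UlmM is not produced.
ppGpp is absent, so MorA is active.
No repressor is bound and MorA is active, so *sibS* is transcribed.
So SibS is produced and active.
Fumarate is present, so YilX is inactive.
Palatinose is absent, so JalJ is inactive.
No activator is available at the *irpW* promoter, so *irpW* is not transcribed.
So IrpW is not produced.
With no repressor bound, *sovM* is transcribed.
So SovM is produced and active.
No repressor is bound and SibS and SovM are active, so *holU* is transcribed.
So HolU is produced and active.
With repressor HolU bound, *haxA* is not transcribed.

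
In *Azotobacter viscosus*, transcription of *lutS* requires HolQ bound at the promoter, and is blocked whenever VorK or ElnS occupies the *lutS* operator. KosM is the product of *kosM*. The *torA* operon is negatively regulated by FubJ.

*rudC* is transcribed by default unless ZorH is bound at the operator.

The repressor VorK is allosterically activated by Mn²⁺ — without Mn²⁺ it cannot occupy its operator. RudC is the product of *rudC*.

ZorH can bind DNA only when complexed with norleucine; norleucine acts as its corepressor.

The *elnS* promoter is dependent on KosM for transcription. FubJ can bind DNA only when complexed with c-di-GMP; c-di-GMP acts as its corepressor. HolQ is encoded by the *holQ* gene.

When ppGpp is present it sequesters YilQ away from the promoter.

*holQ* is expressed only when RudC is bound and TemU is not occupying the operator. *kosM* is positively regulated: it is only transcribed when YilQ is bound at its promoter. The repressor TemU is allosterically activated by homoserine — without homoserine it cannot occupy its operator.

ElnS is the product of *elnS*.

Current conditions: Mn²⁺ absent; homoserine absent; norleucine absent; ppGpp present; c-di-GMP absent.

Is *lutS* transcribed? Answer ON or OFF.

ON

Mn²⁺ is absent, so VorK is inactive.
Norleucine is absent, so ZorH is inactive.
With no repressor bound, *rudC* is transcribed.
So RudC is produced and active.
Homoserine is absent, so TemU is inactive.
No repressor is bound and RudC is active, so *holQ* is transcribed.
So HolQ is produced and active.
ppGpp is present, so YilQ is inactive.
Required activator YilQ is absent, so *kosM* is not transcribed.
So KosM is not produced.
Required activator KosM is absent, so *elnS* is not transcribed.
So ElnS is not produced.
No repressor is bound and HolQ is active, so *lutS* is transcribed.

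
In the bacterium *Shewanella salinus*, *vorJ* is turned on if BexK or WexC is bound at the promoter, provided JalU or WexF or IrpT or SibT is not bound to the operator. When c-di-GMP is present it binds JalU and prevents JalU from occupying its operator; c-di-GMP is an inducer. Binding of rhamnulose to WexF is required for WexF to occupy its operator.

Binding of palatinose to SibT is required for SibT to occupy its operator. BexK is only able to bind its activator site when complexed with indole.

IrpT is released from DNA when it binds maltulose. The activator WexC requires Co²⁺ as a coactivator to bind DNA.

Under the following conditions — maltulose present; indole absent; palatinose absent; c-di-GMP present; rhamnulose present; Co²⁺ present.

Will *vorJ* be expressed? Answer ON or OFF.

OFF

c-di-GMP is present, so JalU is inactive.
Indole is absent, so BexK is inactive.
Rhamnulose is present, so WexF is active.
Maltulose is present, so IrpT is inactive.
Co²⁺ is present, so WexC is active.
Palatinose is absent, so SibT is inactive.
With repressor WexF bound, *vorJ* is not transcribed.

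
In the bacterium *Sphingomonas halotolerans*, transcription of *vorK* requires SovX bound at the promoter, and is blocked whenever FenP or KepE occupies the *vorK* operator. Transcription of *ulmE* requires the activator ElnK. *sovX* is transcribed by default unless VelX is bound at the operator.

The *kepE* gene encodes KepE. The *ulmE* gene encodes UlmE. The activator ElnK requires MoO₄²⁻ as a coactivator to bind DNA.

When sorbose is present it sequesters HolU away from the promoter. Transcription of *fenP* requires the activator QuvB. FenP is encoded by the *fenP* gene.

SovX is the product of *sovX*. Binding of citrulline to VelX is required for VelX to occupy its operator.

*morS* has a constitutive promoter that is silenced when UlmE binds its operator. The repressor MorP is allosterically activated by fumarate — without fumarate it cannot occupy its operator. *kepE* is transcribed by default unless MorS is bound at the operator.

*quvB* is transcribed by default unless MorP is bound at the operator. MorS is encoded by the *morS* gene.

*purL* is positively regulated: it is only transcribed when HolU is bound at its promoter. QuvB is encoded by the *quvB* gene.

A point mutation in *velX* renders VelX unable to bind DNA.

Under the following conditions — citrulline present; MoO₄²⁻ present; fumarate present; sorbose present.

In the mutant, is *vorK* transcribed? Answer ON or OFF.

Fumarate is present, so MorP is active.
With repressor MorP bound, *quvB* is not transcribed.
So QuvB is not produced.
Required activator QuvB is absent, so *fenP* is not transcribed.
So FenP is not produced.
VelX is non-functional in this strain, so it has no effect.
With no repressor bound, *sovX* is transcribed.
So SovX is produced and active.
MoO₄²⁻ is present, so ElnK is active.
No repressor is bound and ElnK is active, so *ulmE* is transcribed.
So UlmE is produced and active.
With repressor UlmE bound, *morS* is not transcribed.
So MorS is not produced.
With no repressor bound, *kepE* is transcribed.
So KepE is produced and active.
With repressor KepE bound, *vorK* is not transcribed.

OFF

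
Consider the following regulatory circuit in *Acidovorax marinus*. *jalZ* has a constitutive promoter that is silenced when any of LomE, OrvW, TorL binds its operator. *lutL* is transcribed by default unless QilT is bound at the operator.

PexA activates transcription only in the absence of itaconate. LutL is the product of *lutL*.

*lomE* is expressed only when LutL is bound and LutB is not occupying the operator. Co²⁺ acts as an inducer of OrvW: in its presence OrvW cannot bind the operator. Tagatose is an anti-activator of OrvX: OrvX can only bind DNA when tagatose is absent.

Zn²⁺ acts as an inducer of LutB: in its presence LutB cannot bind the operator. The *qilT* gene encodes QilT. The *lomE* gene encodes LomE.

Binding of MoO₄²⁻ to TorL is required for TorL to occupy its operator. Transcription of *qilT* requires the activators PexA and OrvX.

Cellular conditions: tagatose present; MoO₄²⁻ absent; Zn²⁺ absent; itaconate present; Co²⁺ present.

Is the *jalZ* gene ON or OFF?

ON

Zn²⁺ is absent, so LutB is active.
Itaconate is present, so PexA is inactive.
Tagatose is present, so OrvX is inactive.
Required activator PexA is absent, so *qilT* is not transcribed.
So QilT is not produced.
With no repressor bound, *lutL* is transcribed.
So LutL is produced and active.
With repressor LutB bound, *lomE* is not transcribed.
So LomE is not produced.
Co²⁺ is present, so OrvW is inactive.
MoO₄²⁻ is absent, so TorL is inactive.
With no repressor bound, *jalZ* is transcribed.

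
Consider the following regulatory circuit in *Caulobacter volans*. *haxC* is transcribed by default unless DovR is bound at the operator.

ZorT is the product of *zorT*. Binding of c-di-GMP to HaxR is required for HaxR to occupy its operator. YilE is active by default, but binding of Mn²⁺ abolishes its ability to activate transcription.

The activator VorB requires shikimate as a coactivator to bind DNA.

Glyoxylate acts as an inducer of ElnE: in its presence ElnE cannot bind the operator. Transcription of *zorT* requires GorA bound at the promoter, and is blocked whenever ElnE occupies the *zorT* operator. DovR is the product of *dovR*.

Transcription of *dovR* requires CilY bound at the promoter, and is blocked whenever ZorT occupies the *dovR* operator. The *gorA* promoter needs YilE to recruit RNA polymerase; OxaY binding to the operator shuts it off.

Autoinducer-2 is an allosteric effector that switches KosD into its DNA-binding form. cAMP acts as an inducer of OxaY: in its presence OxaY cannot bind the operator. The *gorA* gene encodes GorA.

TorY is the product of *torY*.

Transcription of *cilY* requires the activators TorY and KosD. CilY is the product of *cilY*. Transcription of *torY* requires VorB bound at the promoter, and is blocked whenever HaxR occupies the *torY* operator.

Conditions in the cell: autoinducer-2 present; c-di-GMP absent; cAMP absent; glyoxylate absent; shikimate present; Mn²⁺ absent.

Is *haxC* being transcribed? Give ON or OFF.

OFF

Mn²⁺ is absent, so YilE is active.
cAMP is absent, so OxaY is active.
With repressor OxaY bound, *gorA* is not transcribed.
So GorA is not produced.
Glyoxylate is absent, so ElnE is active.
With repressor ElnE bound, *zorT* is not transcribed.
So ZorT is not produced.
Shikimate is present, so VorB is active.
c-di-GMP is absent, so HaxR is inactive.
No repressor is bound and VorB is active, so *torY* is transcribed.
So TorY is produced and active.
Autoinducer-2 is present, so KosD is active.
No repressor is bound and TorY and KosD are active, so *cilY* is transcribed.
So CilY is produced and active.
No repressor is bound and CilY is active, so *dovR* is transcribed.
So DovR is produced and active.
With repressor DovR bound, *haxC* is not transcribed.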